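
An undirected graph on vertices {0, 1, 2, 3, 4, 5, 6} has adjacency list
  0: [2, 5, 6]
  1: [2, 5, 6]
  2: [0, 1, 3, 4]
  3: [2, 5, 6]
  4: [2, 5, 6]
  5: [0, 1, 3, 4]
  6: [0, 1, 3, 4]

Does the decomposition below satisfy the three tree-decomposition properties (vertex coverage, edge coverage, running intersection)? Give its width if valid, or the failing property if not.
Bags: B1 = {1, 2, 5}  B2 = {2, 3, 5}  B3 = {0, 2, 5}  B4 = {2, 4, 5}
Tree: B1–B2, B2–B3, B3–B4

No — vertex 6 appears in no bag.

A tree decomposition must satisfy three properties: every vertex lies in some bag; for every edge, both endpoints lie together in some bag; and for every vertex, the bags containing it form a connected subtree. Here vertex 6 appears in no bag, so the decomposition is invalid.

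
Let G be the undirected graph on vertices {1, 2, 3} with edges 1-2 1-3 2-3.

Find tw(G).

2

A width-2 tree decomposition is:
Bags: B1 = {1, 2, 3}
Tree: (single bag)
With just one bag of size 3, the width is 3 − 1 = 2, so tw(G) ≤ 2. On the other hand G contains the 3-clique {1, 2, 3}. A clique must lie in a single bag of any decomposition, so no decomposition can have width below 2. Hence tw(G) = 2 exactly.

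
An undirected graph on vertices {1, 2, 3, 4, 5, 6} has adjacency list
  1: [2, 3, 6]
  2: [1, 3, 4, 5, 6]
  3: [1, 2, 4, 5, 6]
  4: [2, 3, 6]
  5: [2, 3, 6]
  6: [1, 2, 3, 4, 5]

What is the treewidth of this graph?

3

A width-3 tree decomposition is:
Bags: B1 = {2, 3, 5, 6}  B2 = {2, 3, 4, 6}  B3 = {1, 2, 3, 6}
Tree: B1–B2, B1–B3
Each bag holds 4 vertices, so the decomposition has width 3, which upper-bounds the treewidth. For the lower bound, the 4 vertices {1, 2, 3, 6} are pairwise adjacent, and any tree decomposition puts a clique entirely inside one bag — forcing width ≥ 3. Combining the bounds, tw(G) = 3.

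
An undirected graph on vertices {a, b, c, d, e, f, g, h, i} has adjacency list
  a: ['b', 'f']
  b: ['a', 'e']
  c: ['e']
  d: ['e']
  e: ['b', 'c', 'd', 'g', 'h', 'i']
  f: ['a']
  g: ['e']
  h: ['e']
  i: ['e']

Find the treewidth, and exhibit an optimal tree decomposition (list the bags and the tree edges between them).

The largest bag has 2 vertices, giving width 1; this decomposition certifies tw(G) ≤ 1. Any graph with an edge has treewidth ≥ 1, and G has the edge e–b. Hence tw(G) = 1 exactly.

Treewidth 1.
Bags: B1 = {b, e}  B2 = {d, e}  B3 = {e, i}  B4 = {a, b}  B5 = {a, f}  B6 = {c, e}  B7 = {e, g}  B8 = {e, h}
Tree: B1–B2, B1–B3, B1–B4, B4–B5, B2–B6, B1–B7, B1–B8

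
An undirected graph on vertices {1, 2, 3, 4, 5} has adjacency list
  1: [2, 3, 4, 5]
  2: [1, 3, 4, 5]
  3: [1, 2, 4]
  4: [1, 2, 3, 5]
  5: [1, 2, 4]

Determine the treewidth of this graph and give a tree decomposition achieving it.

The largest bag has 4 vertices, giving width 3; this decomposition certifies tw(G) ≤ 3. Conversely, {1, 2, 3, 4} is a clique of size 4, and the vertices of any clique must share a bag in every tree decomposition; so some bag has ≥ 4 vertices and tw(G) ≥ 3. Combining the bounds, tw(G) = 3.

Treewidth 3.
One optimal decomposition is:
Bags: B1 = {1, 2, 4, 5}  B2 = {1, 2, 3, 4}
Tree: B1–B2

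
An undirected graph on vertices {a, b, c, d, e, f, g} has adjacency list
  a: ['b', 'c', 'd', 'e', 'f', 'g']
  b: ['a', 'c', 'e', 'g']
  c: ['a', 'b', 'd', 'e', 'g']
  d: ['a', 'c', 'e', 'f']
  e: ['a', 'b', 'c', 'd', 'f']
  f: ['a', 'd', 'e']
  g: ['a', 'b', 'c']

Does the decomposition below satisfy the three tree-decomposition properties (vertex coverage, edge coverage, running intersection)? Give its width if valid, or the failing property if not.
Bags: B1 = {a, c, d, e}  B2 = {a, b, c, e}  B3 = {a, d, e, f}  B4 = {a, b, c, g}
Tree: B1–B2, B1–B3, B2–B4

Checking the three conditions: (i) the bags cover all of {a, b, c, d, e, f, g}; (ii) for each edge, some bag contains both endpoints; (iii) the bags containing any fixed vertex form a subtree. All hold, so the decomposition is valid with width 4 − 1 = 3.

Yes; width 3.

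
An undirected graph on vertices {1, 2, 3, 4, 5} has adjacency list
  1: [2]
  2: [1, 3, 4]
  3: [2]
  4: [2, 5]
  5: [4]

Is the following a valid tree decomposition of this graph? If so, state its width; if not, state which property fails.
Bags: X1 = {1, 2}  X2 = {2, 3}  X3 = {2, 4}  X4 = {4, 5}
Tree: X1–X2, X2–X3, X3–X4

Vertex coverage: the bags together contain {1, 2, 3, 4, 5}, the full vertex set. Edge coverage: each edge of G has both endpoints in at least one bag. Running intersection: for every vertex, the bags containing it form a connected subtree. All three properties hold, so this is a valid tree decomposition of width max|bag| − 1 = 1, and hence tw(G) ≤ 1.

Yes; width 1.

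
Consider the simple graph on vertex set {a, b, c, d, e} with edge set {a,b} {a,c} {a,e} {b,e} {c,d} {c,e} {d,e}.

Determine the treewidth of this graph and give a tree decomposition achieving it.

The largest bag has 3 vertices, giving width 2; this decomposition certifies tw(G) ≤ 2. Conversely, {c, d, e} is a clique of size 3, and the vertices of any clique must share a bag in every tree decomposition; so some bag has ≥ 3 vertices and tw(G) ≥ 2. The upper and lower bounds meet at 2, so that is the treewidth.

Treewidth 2.
Bags: B1 = {a, c, e}  B2 = {c, d, e}  B3 = {a, b, e}
Tree: B1–B2, B1–B3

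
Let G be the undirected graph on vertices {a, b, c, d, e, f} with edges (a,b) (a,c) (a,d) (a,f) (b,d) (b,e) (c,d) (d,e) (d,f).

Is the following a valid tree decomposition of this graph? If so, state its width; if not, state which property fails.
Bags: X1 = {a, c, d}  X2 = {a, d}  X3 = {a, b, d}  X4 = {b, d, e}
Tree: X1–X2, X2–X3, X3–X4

A tree decomposition must satisfy three properties: every vertex lies in some bag; for every edge, both endpoints lie together in some bag; and for every vertex, the bags containing it form a connected subtree. Here vertex f appears in no bag, so the decomposition is invalid.

No — vertex f appears in no bag.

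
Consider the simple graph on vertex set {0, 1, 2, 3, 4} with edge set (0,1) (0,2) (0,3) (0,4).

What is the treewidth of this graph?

A width-1 tree decomposition is:
Bags: B1 = {0, 1}  B2 = {0, 2}  B3 = {0, 4}  B4 = {0, 3}
Tree: B1–B2, B1–B3, B2–B4
The largest bag has 2 vertices, giving width 1; this decomposition certifies tw(G) ≤ 1. Since G has at least one edge (e.g. 1–0), it is not an edgeless graph, so tw(G) ≥ 1. The upper and lower bounds meet at 1, so that is the treewidth.

1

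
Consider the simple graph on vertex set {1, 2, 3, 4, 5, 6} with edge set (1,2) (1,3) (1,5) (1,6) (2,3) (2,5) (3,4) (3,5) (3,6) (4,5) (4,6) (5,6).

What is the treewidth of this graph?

A width-3 tree decomposition is:
Bags: B1 = {1, 3, 5, 6}  B2 = {3, 4, 5, 6}  B3 = {1, 2, 3, 5}
Tree: B1–B2, B1–B3
Each bag holds 4 vertices, so the decomposition has width 3, which upper-bounds the treewidth. Conversely, {1, 2, 3, 5} is a clique of size 4, and the vertices of any clique must share a bag in every tree decomposition; so some bag has ≥ 4 vertices and tw(G) ≥ 3. The upper and lower bounds meet at 3, so that is the treewidth.

3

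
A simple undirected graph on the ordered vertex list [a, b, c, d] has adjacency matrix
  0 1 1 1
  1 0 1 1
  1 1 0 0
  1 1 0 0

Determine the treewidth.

2

A width-2 tree decomposition is:
Bags: B1 = {a, b, c}  B2 = {a, b, d}
Tree: B1–B2
The largest bag has 3 vertices, giving width 2; this decomposition certifies tw(G) ≤ 2. On the other hand G contains the 3-clique {a, b, d}. A clique must lie in a single bag of any decomposition, so no decomposition can have width below 2. The upper and lower bounds meet at 2, so that is the treewidth.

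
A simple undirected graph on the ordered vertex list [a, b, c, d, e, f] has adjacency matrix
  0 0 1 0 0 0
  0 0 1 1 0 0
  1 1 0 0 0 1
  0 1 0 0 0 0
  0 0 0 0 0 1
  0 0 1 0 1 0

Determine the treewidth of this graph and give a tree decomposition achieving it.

Treewidth 1.
Bags: B1 = {c, f}  B2 = {b, c}  B3 = {e, f}  B4 = {a, c}  B5 = {b, d}
Tree: B1–B2, B1–B3, B1–B4, B2–B5

The largest bag has 2 vertices, giving width 1; this decomposition certifies tw(G) ≤ 1. Since G has at least one edge (e.g. f–c), it is not an edgeless graph, so tw(G) ≥ 1. The upper and lower bounds meet at 1, so that is the treewidth.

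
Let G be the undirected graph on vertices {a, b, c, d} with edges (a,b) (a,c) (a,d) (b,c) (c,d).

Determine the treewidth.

A width-2 tree decomposition is:
Bags: B1 = {a, b, c}  B2 = {a, c, d}
Tree: B1–B2
Every bag has size at most 3, so the width is 3 − 1 = 2 and tw(G) ≤ 2. Conversely, {a, c, d} is a clique of size 3, and the vertices of any clique must share a bag in every tree decomposition; so some bag has ≥ 3 vertices and tw(G) ≥ 2. Therefore the treewidth is 2.

2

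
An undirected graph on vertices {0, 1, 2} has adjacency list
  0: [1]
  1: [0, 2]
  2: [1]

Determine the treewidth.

1

A width-1 tree decomposition is:
Bags: B1 = {0, 1}  B2 = {1, 2}
Tree: B1–B2
Each bag holds 2 vertices, so the decomposition has width 1, which upper-bounds the treewidth. Since G has at least one edge (e.g. 1–0), it is not an edgeless graph, so tw(G) ≥ 1. Hence tw(G) = 1 exactly.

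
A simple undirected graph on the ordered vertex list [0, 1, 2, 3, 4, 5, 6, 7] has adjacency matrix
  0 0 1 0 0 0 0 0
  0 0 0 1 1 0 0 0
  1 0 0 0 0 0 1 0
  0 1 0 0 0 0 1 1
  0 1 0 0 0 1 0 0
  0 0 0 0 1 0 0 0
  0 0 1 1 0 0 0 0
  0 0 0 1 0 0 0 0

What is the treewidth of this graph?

1

A width-1 tree decomposition is:
Bags: B1 = {1, 3}  B2 = {1, 4}  B3 = {4, 5}  B4 = {3, 6}  B5 = {3, 7}  B6 = {2, 6}  B7 = {0, 2}
Tree: B1–B2, B2–B3, B1–B4, B4–B5, B4–B6, B6–B7
Every bag has size at most 2, so the width is 2 − 1 = 1 and tw(G) ≤ 1. Since G has at least one edge (e.g. 3–1), it is not an edgeless graph, so tw(G) ≥ 1. The upper and lower bounds meet at 1, so that is the treewidth.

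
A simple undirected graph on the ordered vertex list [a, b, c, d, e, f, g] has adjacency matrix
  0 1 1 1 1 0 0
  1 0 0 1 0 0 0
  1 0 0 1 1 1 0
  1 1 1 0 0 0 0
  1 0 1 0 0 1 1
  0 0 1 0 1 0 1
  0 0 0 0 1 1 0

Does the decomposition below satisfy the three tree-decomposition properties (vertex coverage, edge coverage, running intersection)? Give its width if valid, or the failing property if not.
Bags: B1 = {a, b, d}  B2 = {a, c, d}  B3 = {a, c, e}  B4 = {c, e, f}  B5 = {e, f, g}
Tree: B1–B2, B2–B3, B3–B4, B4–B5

Yes; width 2.

Every vertex of G appears in some bag (union = {a, b, c, d, e, f, g}); every edge is covered by a bag; and for each vertex v the set of bags containing v is connected in the bag tree. The decomposition is therefore valid. The largest bag has 3 vertices, so the width is 2.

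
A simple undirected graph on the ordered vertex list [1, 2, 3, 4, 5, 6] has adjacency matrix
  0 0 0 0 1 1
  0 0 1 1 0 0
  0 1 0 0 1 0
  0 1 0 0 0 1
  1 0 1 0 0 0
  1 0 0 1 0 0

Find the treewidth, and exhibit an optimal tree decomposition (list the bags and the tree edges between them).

The largest bag has 3 vertices, giving width 2; this decomposition certifies tw(G) ≤ 2. Since 1–6–4–2–3–5–1 is a cycle in G, G is not acyclic. Forests are exactly the graphs of treewidth ≤ 1, so tw(G) ≥ 2. The upper and lower bounds meet at 2, so that is the treewidth.

Treewidth 2.
One optimal decomposition is:
Bags: B1 = {1, 4, 6}  B2 = {1, 2, 4}  B3 = {1, 2, 3}  B4 = {1, 3, 5}
Tree: B1–B2, B2–B3, B3–B4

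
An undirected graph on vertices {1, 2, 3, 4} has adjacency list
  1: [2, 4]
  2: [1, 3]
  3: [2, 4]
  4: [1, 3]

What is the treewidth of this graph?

2

A width-2 tree decomposition is:
Bags: B1 = {1, 3, 4}  B2 = {1, 2, 3}
Tree: B1–B2
Every bag has size at most 3, so the width is 3 − 1 = 2 and tw(G) ≤ 2. Since 3–4–1–2–3 is a cycle in G, G is not acyclic. Forests are exactly the graphs of treewidth ≤ 1, so tw(G) ≥ 2. Therefore the treewidth is 2.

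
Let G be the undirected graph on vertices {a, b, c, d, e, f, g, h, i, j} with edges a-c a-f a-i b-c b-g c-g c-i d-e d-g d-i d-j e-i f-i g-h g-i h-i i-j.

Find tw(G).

2

A width-2 tree decomposition is:
Bags: B1 = {a, c, i}  B2 = {c, g, i}  B3 = {a, f, i}  B4 = {b, c, g}  B5 = {g, h, i}  B6 = {d, g, i}  B7 = {d, e, i}  B8 = {d, i, j}
Tree: B1–B2, B1–B3, B2–B4, B2–B5, B5–B6, B6–B7, B7–B8
The largest bag has 3 vertices, giving width 2; this decomposition certifies tw(G) ≤ 2. Conversely, {b, c, g} is a clique of size 3, and the vertices of any clique must share a bag in every tree decomposition; so some bag has ≥ 3 vertices and tw(G) ≥ 2. Hence tw(G) = 2 exactly.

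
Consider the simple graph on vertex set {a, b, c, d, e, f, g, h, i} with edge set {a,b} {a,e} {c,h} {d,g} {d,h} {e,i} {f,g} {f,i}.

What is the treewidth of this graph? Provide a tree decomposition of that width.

Treewidth 1.
Bags: B1 = {a, b}  B2 = {a, e}  B3 = {e, i}  B4 = {f, i}  B5 = {f, g}  B6 = {d, g}  B7 = {d, h}  B8 = {c, h}
Tree: B1–B2, B2–B3, B3–B4, B4–B5, B5–B6, B6–B7, B7–B8

Every bag has size at most 2, so the width is 2 − 1 = 1 and tw(G) ≤ 1. Since G has at least one edge (e.g. b–a), it is not an edgeless graph, so tw(G) ≥ 1. Combining the bounds, tw(G) = 1.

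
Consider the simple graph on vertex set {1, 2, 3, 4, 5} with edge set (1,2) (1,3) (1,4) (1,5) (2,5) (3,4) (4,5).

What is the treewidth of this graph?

A width-2 tree decomposition is:
Bags: B1 = {1, 3, 4}  B2 = {1, 4, 5}  B3 = {1, 2, 5}
Tree: B1–B2, B2–B3
Each bag holds 3 vertices, so the decomposition has width 2, which upper-bounds the treewidth. On the other hand G contains the 3-clique {1, 2, 5}. A clique must lie in a single bag of any decomposition, so no decomposition can have width below 2. Hence tw(G) = 2 exactly.

2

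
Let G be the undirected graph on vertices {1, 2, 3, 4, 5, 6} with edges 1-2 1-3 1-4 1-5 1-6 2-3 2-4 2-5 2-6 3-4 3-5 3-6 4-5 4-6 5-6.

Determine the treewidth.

5

A width-5 tree decomposition is:
Bags: B1 = {1, 2, 3, 4, 5, 6}
Tree: (single bag)
A single bag containing all 6 vertices is trivially a valid decomposition of width 5. For the lower bound, the 6 vertices {1, 2, 3, 4, 5, 6} are pairwise adjacent, and any tree decomposition puts a clique entirely inside one bag — forcing width ≥ 5. The upper and lower bounds meet at 5, so that is the treewidth.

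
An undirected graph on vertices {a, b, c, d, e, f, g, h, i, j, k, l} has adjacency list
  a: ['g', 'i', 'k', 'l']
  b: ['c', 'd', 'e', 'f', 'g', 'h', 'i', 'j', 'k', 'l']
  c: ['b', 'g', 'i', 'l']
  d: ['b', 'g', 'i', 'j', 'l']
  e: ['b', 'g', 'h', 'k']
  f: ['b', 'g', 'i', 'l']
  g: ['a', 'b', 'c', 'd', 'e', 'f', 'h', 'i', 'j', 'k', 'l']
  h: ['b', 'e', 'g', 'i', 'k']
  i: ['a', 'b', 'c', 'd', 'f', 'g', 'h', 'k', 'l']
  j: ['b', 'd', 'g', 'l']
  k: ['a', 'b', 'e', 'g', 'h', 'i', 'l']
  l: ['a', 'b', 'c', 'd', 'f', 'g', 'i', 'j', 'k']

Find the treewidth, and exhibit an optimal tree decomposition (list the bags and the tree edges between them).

Treewidth 4.
One optimal decomposition is:
Bags: B1 = {b, g, i, k, l}  B2 = {b, g, h, i, k}  B3 = {a, g, i, k, l}  B4 = {b, d, g, i, l}  B5 = {b, c, g, i, l}  B6 = {b, d, g, j, l}  B7 = {b, e, g, h, k}  B8 = {b, f, g, i, l}
Tree: B1–B2, B1–B3, B1–B4, B1–B5, B4–B6, B2–B7, B4–B8

The largest bag has 5 vertices, giving width 4; this decomposition certifies tw(G) ≤ 4. For the lower bound, the 5 vertices {a, g, i, k, l} are pairwise adjacent, and any tree decomposition puts a clique entirely inside one bag — forcing width ≥ 4. Hence tw(G) = 4 exactly.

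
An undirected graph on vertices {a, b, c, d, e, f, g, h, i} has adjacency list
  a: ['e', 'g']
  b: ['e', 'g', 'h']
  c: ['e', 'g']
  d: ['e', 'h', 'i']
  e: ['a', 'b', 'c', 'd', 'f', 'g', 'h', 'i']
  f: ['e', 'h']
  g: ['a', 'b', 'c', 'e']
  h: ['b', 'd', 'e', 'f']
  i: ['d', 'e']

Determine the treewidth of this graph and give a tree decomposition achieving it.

Each bag holds 3 vertices, so the decomposition has width 2, which upper-bounds the treewidth. Conversely, {d, e, h} is a clique of size 3, and the vertices of any clique must share a bag in every tree decomposition; so some bag has ≥ 3 vertices and tw(G) ≥ 2. Combining the bounds, tw(G) = 2.

Treewidth 2.
Bags: B1 = {e, f, h}  B2 = {b, e, h}  B3 = {b, e, g}  B4 = {d, e, h}  B5 = {d, e, i}  B6 = {a, e, g}  B7 = {c, e, g}
Tree: B1–B2, B2–B3, B1–B4, B4–B5, B3–B6, B3–B7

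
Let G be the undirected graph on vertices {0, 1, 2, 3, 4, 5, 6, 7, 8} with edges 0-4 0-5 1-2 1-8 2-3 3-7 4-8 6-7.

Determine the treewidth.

A width-1 tree decomposition is:
Bags: B1 = {0, 5}  B2 = {0, 4}  B3 = {4, 8}  B4 = {1, 8}  B5 = {1, 2}  B6 = {2, 3}  B7 = {3, 7}  B8 = {6, 7}
Tree: B1–B2, B2–B3, B3–B4, B4–B5, B5–B6, B6–B7, B7–B8
Each bag holds 2 vertices, so the decomposition has width 1, which upper-bounds the treewidth. Since G has at least one edge (e.g. 5–0), it is not an edgeless graph, so tw(G) ≥ 1. Combining the bounds, tw(G) = 1.

1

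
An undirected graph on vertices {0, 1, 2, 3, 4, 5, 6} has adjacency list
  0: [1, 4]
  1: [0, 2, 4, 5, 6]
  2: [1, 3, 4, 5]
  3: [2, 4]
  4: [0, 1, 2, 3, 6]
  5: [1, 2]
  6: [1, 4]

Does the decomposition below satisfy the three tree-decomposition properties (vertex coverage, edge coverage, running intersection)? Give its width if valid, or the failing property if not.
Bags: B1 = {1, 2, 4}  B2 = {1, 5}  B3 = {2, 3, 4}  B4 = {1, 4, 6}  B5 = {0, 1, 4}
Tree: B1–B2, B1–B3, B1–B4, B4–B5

A tree decomposition must satisfy three properties: every vertex lies in some bag; for every edge, both endpoints lie together in some bag; and for every vertex, the bags containing it form a connected subtree. Here edge (2,5) lies in no bag, so the decomposition is invalid.

No — edge (2,5) lies in no bag.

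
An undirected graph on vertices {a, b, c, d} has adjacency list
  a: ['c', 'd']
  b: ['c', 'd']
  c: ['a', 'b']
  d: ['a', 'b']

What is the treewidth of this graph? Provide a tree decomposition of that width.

The largest bag has 3 vertices, giving width 2; this decomposition certifies tw(G) ≤ 2. For the lower bound, G contains the cycle a–d–b–c–a, so G is not a forest; only forests have treewidth ≤ 1, hence tw(G) ≥ 2. Therefore the treewidth is 2.

Treewidth 2.
One such decomposition:
Bags: B1 = {a, b, d}  B2 = {a, b, c}
Tree: B1–B2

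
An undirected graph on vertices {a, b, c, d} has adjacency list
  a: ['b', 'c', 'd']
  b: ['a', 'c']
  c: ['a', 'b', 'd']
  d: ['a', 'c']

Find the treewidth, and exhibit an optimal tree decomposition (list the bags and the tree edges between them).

Every bag has size at most 3, so the width is 3 − 1 = 2 and tw(G) ≤ 2. Conversely, {a, c, d} is a clique of size 3, and the vertices of any clique must share a bag in every tree decomposition; so some bag has ≥ 3 vertices and tw(G) ≥ 2. Hence tw(G) = 2 exactly.

Treewidth 2.
One optimal decomposition is:
Bags: B1 = {a, b, c}  B2 = {a, c, d}
Tree: B1–B2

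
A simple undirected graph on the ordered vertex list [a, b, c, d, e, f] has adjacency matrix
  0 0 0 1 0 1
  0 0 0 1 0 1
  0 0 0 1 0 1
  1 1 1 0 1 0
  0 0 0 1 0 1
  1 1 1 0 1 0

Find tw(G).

A width-2 tree decomposition is:
Bags: B1 = {d, e, f}  B2 = {b, d, f}  B3 = {a, d, f}  B4 = {c, d, f}
Tree: B1–B2, B2–B3, B3–B4
Every bag has size at most 3, so the width is 3 − 1 = 2 and tw(G) ≤ 2. For the lower bound, G contains the cycle e–d–b–f–e, so G is not a forest; only forests have treewidth ≤ 1, hence tw(G) ≥ 2. The upper and lower bounds meet at 2, so that is the treewidth.

2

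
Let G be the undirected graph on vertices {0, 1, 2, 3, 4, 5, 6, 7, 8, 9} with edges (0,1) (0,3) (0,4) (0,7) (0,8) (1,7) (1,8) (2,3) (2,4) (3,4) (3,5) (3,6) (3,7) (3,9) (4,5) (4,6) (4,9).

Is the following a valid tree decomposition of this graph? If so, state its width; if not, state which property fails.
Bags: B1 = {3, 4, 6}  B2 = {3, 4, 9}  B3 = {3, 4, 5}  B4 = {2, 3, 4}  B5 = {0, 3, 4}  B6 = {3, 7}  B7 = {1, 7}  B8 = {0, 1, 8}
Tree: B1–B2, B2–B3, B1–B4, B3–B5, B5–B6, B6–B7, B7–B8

No — edge (0,7) lies in no bag.

A tree decomposition must satisfy three properties: every vertex lies in some bag; for every edge, both endpoints lie together in some bag; and for every vertex, the bags containing it form a connected subtree. Here edge (0,7) lies in no bag, so the decomposition is invalid.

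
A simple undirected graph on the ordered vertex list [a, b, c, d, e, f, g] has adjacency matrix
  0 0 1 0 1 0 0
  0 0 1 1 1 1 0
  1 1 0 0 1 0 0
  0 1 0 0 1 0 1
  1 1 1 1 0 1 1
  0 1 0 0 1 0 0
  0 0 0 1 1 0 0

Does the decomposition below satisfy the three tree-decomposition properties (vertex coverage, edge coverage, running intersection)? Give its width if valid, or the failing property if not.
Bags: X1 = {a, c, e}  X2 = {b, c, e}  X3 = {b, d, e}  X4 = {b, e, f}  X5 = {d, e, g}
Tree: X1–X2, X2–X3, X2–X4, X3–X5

Yes; width 2.

Checking the three conditions: (i) the bags cover all of {a, b, c, d, e, f, g}; (ii) for each edge, some bag contains both endpoints; (iii) the bags containing any fixed vertex form a subtree. All hold, so the decomposition is valid with width 3 − 1 = 2.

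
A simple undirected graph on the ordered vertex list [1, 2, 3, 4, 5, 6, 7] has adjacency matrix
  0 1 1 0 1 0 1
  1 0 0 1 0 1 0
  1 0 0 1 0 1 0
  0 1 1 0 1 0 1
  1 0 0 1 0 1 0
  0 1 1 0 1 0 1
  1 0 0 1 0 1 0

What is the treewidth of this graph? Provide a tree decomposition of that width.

Treewidth 3.
Bags: B1 = {1, 2, 4, 6}  B2 = {1, 3, 4, 6}  B3 = {1, 4, 6, 7}  B4 = {1, 4, 5, 6}
Tree: B1–B2, B2–B3, B3–B4

Each bag holds 4 vertices, so the decomposition has width 3, which upper-bounds the treewidth. For the lower bound: the 4 vertex sets {2,4}, {3,6}, {1}, {7} are disjoint, each induces a connected subgraph, and every pair is joined by at least one edge of G. Contracting each set to a single vertex therefore yields K_{4} as a minor, and since treewidth is minor-monotone, tw(G) ≥ tw(K_{4}) = 3. Combining the bounds, tw(G) = 3.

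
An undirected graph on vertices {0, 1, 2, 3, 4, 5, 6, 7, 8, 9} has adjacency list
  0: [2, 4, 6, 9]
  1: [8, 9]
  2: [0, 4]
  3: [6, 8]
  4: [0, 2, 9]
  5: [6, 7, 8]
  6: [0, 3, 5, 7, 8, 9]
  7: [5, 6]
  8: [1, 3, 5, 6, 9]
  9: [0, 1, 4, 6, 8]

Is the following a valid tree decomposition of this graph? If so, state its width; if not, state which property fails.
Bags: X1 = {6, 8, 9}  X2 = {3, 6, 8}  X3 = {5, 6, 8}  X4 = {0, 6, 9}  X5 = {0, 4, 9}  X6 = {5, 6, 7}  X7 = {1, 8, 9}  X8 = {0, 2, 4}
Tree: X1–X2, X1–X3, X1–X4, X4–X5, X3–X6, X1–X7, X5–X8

Yes; width 2.

Every vertex of G appears in some bag (union = {0, 1, 2, 3, 4, 5, 6, 7, 8, 9}); every edge is covered by a bag; and for each vertex v the set of bags containing v is connected in the bag tree. The decomposition is therefore valid. The largest bag has 3 vertices, so the width is 2.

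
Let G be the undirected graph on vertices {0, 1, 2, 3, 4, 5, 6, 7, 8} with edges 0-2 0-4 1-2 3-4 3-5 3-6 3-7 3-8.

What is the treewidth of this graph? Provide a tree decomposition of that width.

Treewidth 1.
Bags: B1 = {3, 4}  B2 = {0, 4}  B3 = {3, 8}  B4 = {3, 5}  B5 = {0, 2}  B6 = {1, 2}  B7 = {3, 6}  B8 = {3, 7}
Tree: B1–B2, B1–B3, B1–B4, B2–B5, B5–B6, B4–B7, B1–B8

Every bag has size at most 2, so the width is 2 − 1 = 1 and tw(G) ≤ 1. G has an edge, so its treewidth is at least 1. Combining the bounds, tw(G) = 1.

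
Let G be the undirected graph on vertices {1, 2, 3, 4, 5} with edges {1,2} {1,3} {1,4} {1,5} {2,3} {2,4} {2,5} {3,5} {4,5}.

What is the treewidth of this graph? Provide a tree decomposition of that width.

The largest bag has 4 vertices, giving width 3; this decomposition certifies tw(G) ≤ 3. For the lower bound, the 4 vertices {1, 2, 3, 5} are pairwise adjacent, and any tree decomposition puts a clique entirely inside one bag — forcing width ≥ 3. Combining the bounds, tw(G) = 3.

Treewidth 3.
One such decomposition:
Bags: B1 = {1, 2, 3, 5}  B2 = {1, 2, 4, 5}
Tree: B1–B2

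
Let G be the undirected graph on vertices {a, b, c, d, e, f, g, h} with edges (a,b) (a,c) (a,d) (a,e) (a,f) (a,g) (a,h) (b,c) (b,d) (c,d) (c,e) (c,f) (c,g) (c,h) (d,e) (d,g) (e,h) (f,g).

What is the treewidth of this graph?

A width-3 tree decomposition is:
Bags: B1 = {a, c, d, e}  B2 = {a, c, d, g}  B3 = {a, c, f, g}  B4 = {a, c, e, h}  B5 = {a, b, c, d}
Tree: B1–B2, B2–B3, B1–B4, B1–B5
Each bag holds 4 vertices, so the decomposition has width 3, which upper-bounds the treewidth. For the lower bound, the 4 vertices {a, c, d, g} are pairwise adjacent, and any tree decomposition puts a clique entirely inside one bag — forcing width ≥ 3. Hence tw(G) = 3 exactly.

3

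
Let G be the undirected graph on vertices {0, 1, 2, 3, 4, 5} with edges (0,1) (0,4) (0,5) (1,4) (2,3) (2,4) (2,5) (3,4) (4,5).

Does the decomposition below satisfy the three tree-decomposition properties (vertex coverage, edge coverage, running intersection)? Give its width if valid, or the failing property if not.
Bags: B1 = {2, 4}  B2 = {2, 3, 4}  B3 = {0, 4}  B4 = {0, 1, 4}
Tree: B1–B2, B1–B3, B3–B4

A tree decomposition must satisfy three properties: every vertex lies in some bag; for every edge, both endpoints lie together in some bag; and for every vertex, the bags containing it form a connected subtree. Here vertex 5 appears in no bag, so the decomposition is invalid.

No — vertex 5 appears in no bag.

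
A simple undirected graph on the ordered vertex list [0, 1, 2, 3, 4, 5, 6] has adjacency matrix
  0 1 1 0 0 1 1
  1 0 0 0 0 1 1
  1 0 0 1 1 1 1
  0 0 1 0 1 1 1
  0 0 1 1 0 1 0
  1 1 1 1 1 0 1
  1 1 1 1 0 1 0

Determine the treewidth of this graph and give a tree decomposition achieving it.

Every bag has size at most 4, so the width is 4 − 1 = 3 and tw(G) ≤ 3. Conversely, {0, 1, 5, 6} is a clique of size 4, and the vertices of any clique must share a bag in every tree decomposition; so some bag has ≥ 4 vertices and tw(G) ≥ 3. Combining the bounds, tw(G) = 3.

Treewidth 3.
One optimal decomposition is:
Bags: B1 = {0, 1, 5, 6}  B2 = {0, 2, 5, 6}  B3 = {2, 3, 5, 6}  B4 = {2, 3, 4, 5}
Tree: B1–B2, B2–B3, B3–B4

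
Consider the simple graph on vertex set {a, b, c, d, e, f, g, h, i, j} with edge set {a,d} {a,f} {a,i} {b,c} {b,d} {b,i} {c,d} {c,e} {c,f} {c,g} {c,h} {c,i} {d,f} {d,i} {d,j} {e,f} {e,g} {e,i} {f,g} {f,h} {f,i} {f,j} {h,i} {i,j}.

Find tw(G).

3

A width-3 tree decomposition is:
Bags: B1 = {c, d, f, i}  B2 = {c, f, h, i}  B3 = {c, e, f, i}  B4 = {b, c, d, i}  B5 = {d, f, i, j}  B6 = {a, d, f, i}  B7 = {c, e, f, g}
Tree: B1–B2, B2–B3, B1–B4, B1–B5, B1–B6, B3–B7
Every bag has size at most 4, so the width is 4 − 1 = 3 and tw(G) ≤ 3. On the other hand G contains the 4-clique {c, e, f, g}. A clique must lie in a single bag of any decomposition, so no decomposition can have width below 3. Combining the bounds, tw(G) = 3.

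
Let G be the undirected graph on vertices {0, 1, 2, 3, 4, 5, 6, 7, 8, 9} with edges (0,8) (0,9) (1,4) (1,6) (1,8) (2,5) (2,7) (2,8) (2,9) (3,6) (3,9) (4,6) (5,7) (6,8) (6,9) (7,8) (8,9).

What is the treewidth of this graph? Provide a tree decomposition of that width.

Treewidth 2.
Bags: B1 = {0, 8, 9}  B2 = {2, 8, 9}  B3 = {6, 8, 9}  B4 = {1, 6, 8}  B5 = {3, 6, 9}  B6 = {2, 7, 8}  B7 = {2, 5, 7}  B8 = {1, 4, 6}
Tree: B1–B2, B2–B3, B3–B4, B3–B5, B2–B6, B6–B7, B4–B8

Each bag holds 3 vertices, so the decomposition has width 2, which upper-bounds the treewidth. For the lower bound, the 3 vertices {1, 6, 8} are pairwise adjacent, and any tree decomposition puts a clique entirely inside one bag — forcing width ≥ 2. Therefore the treewidth is 2.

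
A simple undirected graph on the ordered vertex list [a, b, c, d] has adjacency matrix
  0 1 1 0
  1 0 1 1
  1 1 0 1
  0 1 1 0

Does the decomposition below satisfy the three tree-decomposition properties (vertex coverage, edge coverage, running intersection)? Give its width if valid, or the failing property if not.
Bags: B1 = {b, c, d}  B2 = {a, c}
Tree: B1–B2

A tree decomposition must satisfy three properties: every vertex lies in some bag; for every edge, both endpoints lie together in some bag; and for every vertex, the bags containing it form a connected subtree. Here edge (b,a) lies in no bag, so the decomposition is invalid.

No — edge (b,a) lies in no bag.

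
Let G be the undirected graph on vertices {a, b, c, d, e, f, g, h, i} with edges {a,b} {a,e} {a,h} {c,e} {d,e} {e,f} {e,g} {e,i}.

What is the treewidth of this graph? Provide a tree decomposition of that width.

Treewidth 1.
Bags: B1 = {e, i}  B2 = {c, e}  B3 = {a, e}  B4 = {e, g}  B5 = {e, f}  B6 = {a, b}  B7 = {a, h}  B8 = {d, e}
Tree: B1–B2, B1–B3, B1–B4, B3–B5, B3–B6, B3–B7, B3–B8

The largest bag has 2 vertices, giving width 1; this decomposition certifies tw(G) ≤ 1. Any graph with an edge has treewidth ≥ 1, and G has the edge e–i. Therefore the treewidth is 1.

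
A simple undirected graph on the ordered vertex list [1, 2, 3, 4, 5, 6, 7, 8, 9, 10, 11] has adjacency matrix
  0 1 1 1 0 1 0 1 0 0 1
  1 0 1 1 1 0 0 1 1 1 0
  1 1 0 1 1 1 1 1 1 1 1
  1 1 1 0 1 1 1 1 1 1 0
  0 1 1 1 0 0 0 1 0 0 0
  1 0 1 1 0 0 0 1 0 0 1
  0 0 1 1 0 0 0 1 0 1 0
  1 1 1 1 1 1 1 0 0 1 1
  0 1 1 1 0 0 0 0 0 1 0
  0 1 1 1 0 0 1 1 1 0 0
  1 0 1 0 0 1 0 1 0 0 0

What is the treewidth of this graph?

4

A width-4 tree decomposition is:
Bags: B1 = {2, 3, 4, 8, 10}  B2 = {1, 2, 3, 4, 8}  B3 = {3, 4, 7, 8, 10}  B4 = {2, 3, 4, 9, 10}  B5 = {1, 3, 4, 6, 8}  B6 = {2, 3, 4, 5, 8}  B7 = {1, 3, 6, 8, 11}
Tree: B1–B2, B1–B3, B1–B4, B2–B5, B2–B6, B5–B7
Each bag holds 5 vertices, so the decomposition has width 4, which upper-bounds the treewidth. For the lower bound, the 5 vertices {1, 3, 6, 8, 11} are pairwise adjacent, and any tree decomposition puts a clique entirely inside one bag — forcing width ≥ 4. Hence tw(G) = 4 exactly.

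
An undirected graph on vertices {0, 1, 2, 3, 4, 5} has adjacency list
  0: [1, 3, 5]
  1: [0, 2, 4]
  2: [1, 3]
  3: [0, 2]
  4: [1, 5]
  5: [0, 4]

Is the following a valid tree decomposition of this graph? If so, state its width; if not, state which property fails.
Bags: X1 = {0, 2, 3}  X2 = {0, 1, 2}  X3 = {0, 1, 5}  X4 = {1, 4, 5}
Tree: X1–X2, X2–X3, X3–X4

Vertex coverage: the bags together contain {0, 1, 2, 3, 4, 5}, the full vertex set. Edge coverage: each edge of G has both endpoints in at least one bag. Running intersection: for every vertex, the bags containing it form a connected subtree. All three properties hold, so this is a valid tree decomposition of width max|bag| − 1 = 2, and hence tw(G) ≤ 2.

Yes; width 2.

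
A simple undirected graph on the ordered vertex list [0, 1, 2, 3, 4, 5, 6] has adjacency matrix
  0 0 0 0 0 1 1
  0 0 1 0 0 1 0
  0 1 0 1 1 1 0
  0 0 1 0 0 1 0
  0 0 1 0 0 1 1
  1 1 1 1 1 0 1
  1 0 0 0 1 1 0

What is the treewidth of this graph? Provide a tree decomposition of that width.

Treewidth 2.
One such decomposition:
Bags: B1 = {2, 4, 5}  B2 = {4, 5, 6}  B3 = {1, 2, 5}  B4 = {0, 5, 6}  B5 = {2, 3, 5}
Tree: B1–B2, B1–B3, B2–B4, B3–B5

Each bag holds 3 vertices, so the decomposition has width 2, which upper-bounds the treewidth. On the other hand G contains the 3-clique {0, 5, 6}. A clique must lie in a single bag of any decomposition, so no decomposition can have width below 2. Therefore the treewidth is 2.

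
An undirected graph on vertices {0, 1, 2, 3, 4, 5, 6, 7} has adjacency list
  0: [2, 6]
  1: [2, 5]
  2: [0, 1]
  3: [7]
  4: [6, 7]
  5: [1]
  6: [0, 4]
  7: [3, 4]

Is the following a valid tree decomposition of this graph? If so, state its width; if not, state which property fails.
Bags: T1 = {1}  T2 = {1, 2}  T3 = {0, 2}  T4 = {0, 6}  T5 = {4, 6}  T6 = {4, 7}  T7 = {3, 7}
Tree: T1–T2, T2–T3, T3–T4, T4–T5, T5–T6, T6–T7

No — vertex 5 appears in no bag.

A tree decomposition must satisfy three properties: every vertex lies in some bag; for every edge, both endpoints lie together in some bag; and for every vertex, the bags containing it form a connected subtree. Here vertex 5 appears in no bag, so the decomposition is invalid.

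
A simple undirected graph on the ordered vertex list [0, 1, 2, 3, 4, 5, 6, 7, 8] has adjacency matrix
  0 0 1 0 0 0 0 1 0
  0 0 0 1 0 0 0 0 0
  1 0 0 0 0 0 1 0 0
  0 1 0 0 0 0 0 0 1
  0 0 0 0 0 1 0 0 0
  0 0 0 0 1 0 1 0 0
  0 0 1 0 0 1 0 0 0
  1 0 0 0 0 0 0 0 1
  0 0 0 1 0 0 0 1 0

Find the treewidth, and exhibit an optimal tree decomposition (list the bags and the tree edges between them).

Every bag has size at most 2, so the width is 2 − 1 = 1 and tw(G) ≤ 1. Since G has at least one edge (e.g. 1–3), it is not an edgeless graph, so tw(G) ≥ 1. The upper and lower bounds meet at 1, so that is the treewidth.

Treewidth 1.
One such decomposition:
Bags: B1 = {1, 3}  B2 = {3, 8}  B3 = {7, 8}  B4 = {0, 7}  B5 = {0, 2}  B6 = {2, 6}  B7 = {5, 6}  B8 = {4, 5}
Tree: B1–B2, B2–B3, B3–B4, B4–B5, B5–B6, B6–B7, B7–B8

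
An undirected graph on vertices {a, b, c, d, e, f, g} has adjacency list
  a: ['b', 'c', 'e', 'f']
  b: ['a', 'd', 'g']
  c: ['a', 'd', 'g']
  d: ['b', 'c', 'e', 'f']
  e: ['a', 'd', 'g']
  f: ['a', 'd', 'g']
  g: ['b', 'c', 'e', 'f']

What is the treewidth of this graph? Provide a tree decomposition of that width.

Every bag has size at most 4, so the width is 4 − 1 = 3 and tw(G) ≤ 3. For the lower bound: the 4 vertex sets {b,g}, {c,d}, {a}, {f} are disjoint, each induces a connected subgraph, and every pair is joined by at least one edge of G. Contracting each set to a single vertex therefore yields K_{4} as a minor, and since treewidth is minor-monotone, tw(G) ≥ tw(K_{4}) = 3. The upper and lower bounds meet at 3, so that is the treewidth.

Treewidth 3.
Bags: B1 = {a, b, d, g}  B2 = {a, c, d, g}  B3 = {a, d, f, g}  B4 = {a, d, e, g}
Tree: B1–B2, B2–B3, B3–B4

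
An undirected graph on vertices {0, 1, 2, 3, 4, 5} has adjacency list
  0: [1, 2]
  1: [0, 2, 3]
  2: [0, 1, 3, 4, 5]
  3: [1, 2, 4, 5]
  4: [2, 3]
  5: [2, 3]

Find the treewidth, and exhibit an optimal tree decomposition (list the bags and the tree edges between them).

The largest bag has 3 vertices, giving width 2; this decomposition certifies tw(G) ≤ 2. Conversely, {0, 1, 2} is a clique of size 3, and the vertices of any clique must share a bag in every tree decomposition; so some bag has ≥ 3 vertices and tw(G) ≥ 2. Hence tw(G) = 2 exactly.

Treewidth 2.
One optimal decomposition is:
Bags: B1 = {1, 2, 3}  B2 = {0, 1, 2}  B3 = {2, 3, 4}  B4 = {2, 3, 5}
Tree: B1–B2, B1–B3, B1–B4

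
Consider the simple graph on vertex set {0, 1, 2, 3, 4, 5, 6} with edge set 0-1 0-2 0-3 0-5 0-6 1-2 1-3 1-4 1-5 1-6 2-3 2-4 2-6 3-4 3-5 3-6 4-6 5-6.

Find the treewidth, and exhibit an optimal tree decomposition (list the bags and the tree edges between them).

Each bag holds 5 vertices, so the decomposition has width 4, which upper-bounds the treewidth. Conversely, {0, 1, 2, 3, 6} is a clique of size 5, and the vertices of any clique must share a bag in every tree decomposition; so some bag has ≥ 5 vertices and tw(G) ≥ 4. Combining the bounds, tw(G) = 4.

Treewidth 4.
One optimal decomposition is:
Bags: B1 = {1, 2, 3, 4, 6}  B2 = {0, 1, 2, 3, 6}  B3 = {0, 1, 3, 5, 6}
Tree: B1–B2, B2–B3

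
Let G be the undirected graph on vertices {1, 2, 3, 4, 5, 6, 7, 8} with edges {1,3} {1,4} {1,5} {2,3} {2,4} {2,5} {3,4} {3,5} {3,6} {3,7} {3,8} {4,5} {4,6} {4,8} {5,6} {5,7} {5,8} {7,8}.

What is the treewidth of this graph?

3

A width-3 tree decomposition is:
Bags: B1 = {3, 4, 5, 6}  B2 = {1, 3, 4, 5}  B3 = {2, 3, 4, 5}  B4 = {3, 4, 5, 8}  B5 = {3, 5, 7, 8}
Tree: B1–B2, B2–B3, B2–B4, B4–B5
Every bag has size at most 4, so the width is 4 − 1 = 3 and tw(G) ≤ 3. Conversely, {3, 4, 5, 8} is a clique of size 4, and the vertices of any clique must share a bag in every tree decomposition; so some bag has ≥ 4 vertices and tw(G) ≥ 3. Therefore the treewidth is 3.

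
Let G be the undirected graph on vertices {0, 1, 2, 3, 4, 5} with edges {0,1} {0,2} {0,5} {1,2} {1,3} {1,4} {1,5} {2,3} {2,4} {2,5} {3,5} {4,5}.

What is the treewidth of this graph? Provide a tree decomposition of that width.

The largest bag has 4 vertices, giving width 3; this decomposition certifies tw(G) ≤ 3. For the lower bound, the 4 vertices {0, 1, 2, 5} are pairwise adjacent, and any tree decomposition puts a clique entirely inside one bag — forcing width ≥ 3. The upper and lower bounds meet at 3, so that is the treewidth.

Treewidth 3.
One optimal decomposition is:
Bags: B1 = {1, 2, 3, 5}  B2 = {0, 1, 2, 5}  B3 = {1, 2, 4, 5}
Tree: B1–B2, B2–B3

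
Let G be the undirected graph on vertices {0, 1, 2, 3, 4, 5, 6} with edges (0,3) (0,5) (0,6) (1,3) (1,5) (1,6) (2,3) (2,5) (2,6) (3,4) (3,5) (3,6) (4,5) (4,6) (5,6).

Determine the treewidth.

3

A width-3 tree decomposition is:
Bags: B1 = {2, 3, 5, 6}  B2 = {1, 3, 5, 6}  B3 = {0, 3, 5, 6}  B4 = {3, 4, 5, 6}
Tree: B1–B2, B1–B3, B1–B4
Every bag has size at most 4, so the width is 4 − 1 = 3 and tw(G) ≤ 3. Conversely, {0, 3, 5, 6} is a clique of size 4, and the vertices of any clique must share a bag in every tree decomposition; so some bag has ≥ 4 vertices and tw(G) ≥ 3. Hence tw(G) = 3 exactly.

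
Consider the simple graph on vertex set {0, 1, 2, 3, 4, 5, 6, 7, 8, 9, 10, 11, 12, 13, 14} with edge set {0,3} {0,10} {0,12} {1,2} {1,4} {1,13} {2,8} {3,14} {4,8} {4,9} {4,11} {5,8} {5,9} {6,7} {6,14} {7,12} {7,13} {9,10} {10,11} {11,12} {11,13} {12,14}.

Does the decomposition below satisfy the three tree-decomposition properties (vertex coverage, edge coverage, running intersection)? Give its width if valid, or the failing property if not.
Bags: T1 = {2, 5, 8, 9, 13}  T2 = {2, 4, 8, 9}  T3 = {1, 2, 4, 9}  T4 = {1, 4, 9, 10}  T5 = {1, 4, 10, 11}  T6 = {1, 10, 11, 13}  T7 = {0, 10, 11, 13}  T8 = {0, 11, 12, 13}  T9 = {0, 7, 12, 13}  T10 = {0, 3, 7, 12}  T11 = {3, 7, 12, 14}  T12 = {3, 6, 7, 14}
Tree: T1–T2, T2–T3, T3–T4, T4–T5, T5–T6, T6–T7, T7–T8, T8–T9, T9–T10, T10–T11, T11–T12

A tree decomposition must satisfy three properties: every vertex lies in some bag; for every edge, both endpoints lie together in some bag; and for every vertex, the bags containing it form a connected subtree. Here bags containing vertex 13 are not connected in the tree, so the decomposition is invalid.

No — bags containing vertex 13 are not connected in the tree.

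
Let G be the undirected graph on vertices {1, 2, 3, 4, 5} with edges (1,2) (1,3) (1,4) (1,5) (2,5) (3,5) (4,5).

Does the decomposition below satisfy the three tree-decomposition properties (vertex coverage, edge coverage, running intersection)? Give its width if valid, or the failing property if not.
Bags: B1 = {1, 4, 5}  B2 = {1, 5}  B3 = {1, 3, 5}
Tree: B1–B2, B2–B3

No — vertex 2 appears in no bag.

A tree decomposition must satisfy three properties: every vertex lies in some bag; for every edge, both endpoints lie together in some bag; and for every vertex, the bags containing it form a connected subtree. Here vertex 2 appears in no bag, so the decomposition is invalid.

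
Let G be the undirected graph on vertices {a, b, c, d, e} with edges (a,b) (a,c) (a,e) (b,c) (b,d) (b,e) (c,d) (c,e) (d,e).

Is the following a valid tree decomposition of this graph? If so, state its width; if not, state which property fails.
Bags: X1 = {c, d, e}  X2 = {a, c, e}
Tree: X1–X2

A tree decomposition must satisfy three properties: every vertex lies in some bag; for every edge, both endpoints lie together in some bag; and for every vertex, the bags containing it form a connected subtree. Here vertex b appears in no bag, so the decomposition is invalid.

No — vertex b appears in no bag.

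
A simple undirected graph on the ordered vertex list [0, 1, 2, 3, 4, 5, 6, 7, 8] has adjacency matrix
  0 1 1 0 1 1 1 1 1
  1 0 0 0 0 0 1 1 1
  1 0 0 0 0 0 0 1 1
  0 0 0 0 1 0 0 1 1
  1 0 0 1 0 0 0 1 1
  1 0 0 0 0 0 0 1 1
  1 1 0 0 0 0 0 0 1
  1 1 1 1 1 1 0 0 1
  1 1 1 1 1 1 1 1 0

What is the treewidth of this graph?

3

A width-3 tree decomposition is:
Bags: B1 = {0, 1, 7, 8}  B2 = {0, 2, 7, 8}  B3 = {0, 5, 7, 8}  B4 = {0, 1, 6, 8}  B5 = {0, 4, 7, 8}  B6 = {3, 4, 7, 8}
Tree: B1–B2, B1–B3, B1–B4, B3–B5, B5–B6
Each bag holds 4 vertices, so the decomposition has width 3, which upper-bounds the treewidth. For the lower bound, the 4 vertices {0, 1, 6, 8} are pairwise adjacent, and any tree decomposition puts a clique entirely inside one bag — forcing width ≥ 3. Combining the bounds, tw(G) = 3.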